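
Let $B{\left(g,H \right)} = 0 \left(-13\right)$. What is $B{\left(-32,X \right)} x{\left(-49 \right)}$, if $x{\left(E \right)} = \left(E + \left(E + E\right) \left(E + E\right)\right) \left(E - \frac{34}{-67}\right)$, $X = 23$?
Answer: $0$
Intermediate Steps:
$B{\left(g,H \right)} = 0$
$x{\left(E \right)} = \left(\frac{34}{67} + E\right) \left(E + 4 E^{2}\right)$ ($x{\left(E \right)} = \left(E + 2 E 2 E\right) \left(E - - \frac{34}{67}\right) = \left(E + 4 E^{2}\right) \left(E + \frac{34}{67}\right) = \left(E + 4 E^{2}\right) \left(\frac{34}{67} + E\right) = \left(\frac{34}{67} + E\right) \left(E + 4 E^{2}\right)$)
$B{\left(-32,X \right)} x{\left(-49 \right)} = 0 \cdot \frac{1}{67} \left(-49\right) \left(34 + 203 \left(-49\right) + 268 \left(-49\right)^{2}\right) = 0 \cdot \frac{1}{67} \left(-49\right) \left(34 - 9947 + 268 \cdot 2401\right) = 0 \cdot \frac{1}{67} \left(-49\right) \left(34 - 9947 + 643468\right) = 0 \cdot \frac{1}{67} \left(-49\right) 633555 = 0 \left(- \frac{31044195}{67}\right) = 0$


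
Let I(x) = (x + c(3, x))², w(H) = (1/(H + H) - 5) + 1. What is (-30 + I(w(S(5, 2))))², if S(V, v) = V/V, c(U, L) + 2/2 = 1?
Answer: 5041/16 ≈ 315.06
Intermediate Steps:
c(U, L) = 0 (c(U, L) = -1 + 1 = 0)
S(V, v) = 1
w(H) = -4 + 1/(2*H) (w(H) = (1/(2*H) - 5) + 1 = (-5 + 1/(2*H)) + 1 = -4 + 1/(2*H))
I(x) = x² (I(x) = (x + 0)² = x²)
(-30 + I(w(S(5, 2))))² = (-30 + (-4 + (½)/1)²)² = (-30 + (-4 + (½)*1)²)² = (-30 + (-4 + ½)²)² = (-30 + (-7/2)²)² = (-30 + 49/4)² = (-71/4)² = 5041/16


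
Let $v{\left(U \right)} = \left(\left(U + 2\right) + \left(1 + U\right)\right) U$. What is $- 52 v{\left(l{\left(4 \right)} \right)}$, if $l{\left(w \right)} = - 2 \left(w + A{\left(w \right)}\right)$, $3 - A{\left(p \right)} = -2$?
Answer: $-30888$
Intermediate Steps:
$A{\left(p \right)} = 5$ ($A{\left(p \right)} = 3 - -2 = 3 + 2 = 5$)
$l{\left(w \right)} = -10 - 2 w$ ($l{\left(w \right)} = - 2 \left(w + 5\right) = - 2 \left(5 + w\right) = -10 - 2 w$)
$v{\left(U \right)} = U \left(3 + 2 U\right)$ ($v{\left(U \right)} = \left(\left(2 + U\right) + \left(1 + U\right)\right) U = \left(3 + 2 U\right) U = U \left(3 + 2 U\right)$)
$- 52 v{\left(l{\left(4 \right)} \right)} = - 52 \left(-10 - 8\right) \left(3 + 2 \left(-10 - 8\right)\right) = - 52 \left(- 18 \left(3 + 2 \left(-18\right)\right)\right) = - 52 \left(- 18 \left(3 - 36\right)\right) = - 52 \left(\left(-18\right) \left(-33\right)\right) = \left(-52\right) 594 = -30888$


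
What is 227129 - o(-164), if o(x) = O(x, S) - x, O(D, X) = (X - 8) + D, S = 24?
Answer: 227113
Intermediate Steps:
O(D, X) = -8 + D + X (O(D, X) = (-8 + X) + D = -8 + D + X)
o(x) = 16 (o(x) = (-8 + x + 24) - x = (16 + x) - x = 16)
227129 - o(-164) = 227129 - 1*16 = 227129 - 16 = 227113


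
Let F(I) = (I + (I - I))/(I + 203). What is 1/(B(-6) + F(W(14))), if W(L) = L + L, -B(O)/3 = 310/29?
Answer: -957/30574 ≈ -0.031301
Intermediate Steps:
B(O) = -930/29
W(L) = 2*L
F(I) = I/(203 + I) (F(I) = (I + 0)/(203 + I) = I/(203 + I))
1/(B(-6) + F(W(14))) = 1/(-930/29 + (2*14)/(203 + 2*14)) = 1/(-930/29 + 28/(203 + 28)) = 1/(-930/29 + 28/231) = 1/(-930/29 + 28*(1/231)) = 1/(-930/29 + 4/33) = 1/(-30574/957) = -957/30574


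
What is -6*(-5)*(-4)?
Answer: -120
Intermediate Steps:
-6*(-5)*(-4) = -(-30)*(-4) = -1*120 = -120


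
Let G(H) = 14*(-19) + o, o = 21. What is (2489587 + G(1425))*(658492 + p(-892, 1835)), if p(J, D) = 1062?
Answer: 1641855473468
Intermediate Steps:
G(H) = -245 (G(H) = 14*(-19) + 21 = -266 + 21 = -245)
(2489587 + G(1425))*(658492 + p(-892, 1835)) = (2489587 - 245)*(658492 + 1062) = 2489342*659554 = 1641855473468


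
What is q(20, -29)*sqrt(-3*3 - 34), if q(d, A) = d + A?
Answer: -9*I*sqrt(43) ≈ -59.017*I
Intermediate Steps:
q(d, A) = A + d
q(20, -29)*sqrt(-3*3 - 34) = (-29 + 20)*sqrt(-3*3 - 34) = -9*sqrt(-9 - 34) = -9*I*sqrt(43)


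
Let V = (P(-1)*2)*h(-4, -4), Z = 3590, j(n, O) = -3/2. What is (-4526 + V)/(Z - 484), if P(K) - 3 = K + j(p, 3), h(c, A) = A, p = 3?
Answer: -2265/1553 ≈ -1.4585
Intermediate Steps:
j(n, O) = -3/2 (j(n, O) = -3*1/2 = -3/2)
P(K) = 3/2 + K (P(K) = 3 + (K - 3/2) = 3 + (-3/2 + K) = 3/2 + K)
V = -4 (V = ((3/2 - 1)*2)*(-4) = ((1/2)*2)*(-4) = 1*(-4) = -4)
(-4526 + V)/(Z - 484) = (-4526 - 4)/(3590 - 484) = -4530/3106 = -4530*1/3106 = -2265/1553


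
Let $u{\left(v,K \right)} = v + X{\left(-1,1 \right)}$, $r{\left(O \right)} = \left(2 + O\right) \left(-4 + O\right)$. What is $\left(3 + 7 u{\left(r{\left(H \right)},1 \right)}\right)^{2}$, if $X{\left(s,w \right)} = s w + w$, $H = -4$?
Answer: $13225$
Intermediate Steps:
$X{\left(s,w \right)} = w + s w$
$r{\left(O \right)} = \left(-4 + O\right) \left(2 + O\right)$
$u{\left(v,K \right)} = v$ ($u{\left(v,K \right)} = v + 1 \left(1 - 1\right) = v + 1 \cdot 0 = v + 0 = v$)
$\left(3 + 7 u{\left(r{\left(H \right)},1 \right)}\right)^{2} = \left(3 + 7 \left(-8 + \left(-4\right)^{2} - -8\right)\right)^{2} = \left(3 + 7 \left(-8 + 16 + 8\right)\right)^{2} = \left(3 + 7 \cdot 16\right)^{2} = \left(3 + 112\right)^{2} = 115^{2} = 13225$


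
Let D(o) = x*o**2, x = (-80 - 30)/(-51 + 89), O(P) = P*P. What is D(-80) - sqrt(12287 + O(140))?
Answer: -352000/19 - 3*sqrt(3543) ≈ -18705.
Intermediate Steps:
O(P) = P**2
x = -55/19 (x = -110/38 = -110*1/38 = -55/19 ≈ -2.8947)
D(o) = -55*o**2/19
D(-80) - sqrt(12287 + O(140)) = -55/19*(-80)**2 - sqrt(12287 + 140**2) = -55/19*6400 - sqrt(12287 + 19600) = -352000/19 - sqrt(31887) = -352000/19 - 3*sqrt(3543)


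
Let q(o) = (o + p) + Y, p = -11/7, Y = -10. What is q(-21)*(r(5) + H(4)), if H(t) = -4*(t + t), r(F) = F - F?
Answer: 7296/7 ≈ 1042.3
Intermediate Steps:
r(F) = 0
H(t) = -8*t
p = -11/7 (p = -11*⅐ = -11/7 ≈ -1.5714)
q(o) = -81/7 + o (q(o) = (o - 11/7) - 10 = (-11/7 + o) - 10 = -81/7 + o)
q(-21)*(r(5) + H(4)) = (-81/7 - 21)*(0 - 8*4) = -228*(0 - 32)/7 = -228/7*(-32) = 7296/7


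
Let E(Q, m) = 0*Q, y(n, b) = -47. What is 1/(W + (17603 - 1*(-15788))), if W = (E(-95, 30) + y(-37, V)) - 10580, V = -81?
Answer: 1/22764 ≈ 4.3929e-5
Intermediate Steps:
E(Q, m) = 0
W = -10627 (W = (0 - 47) - 10580 = -47 - 10580 = -10627)
1/(W + (17603 - 1*(-15788))) = 1/(-10627 + (17603 - 1*(-15788))) = 1/(-10627 + (17603 + 15788)) = 1/(-10627 + 33391) = 1/22764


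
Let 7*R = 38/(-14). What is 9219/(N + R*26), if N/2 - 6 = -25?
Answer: -451731/2356 ≈ -191.74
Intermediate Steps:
R = -19/49 (R = (38/(-14))/7 = (38*(-1/14))/7 = (⅐)*(-19/7) = -19/49 ≈ -0.38775)
N = -38 (N = 12 + 2*(-25) = 12 - 50 = -38)
9219/(N + R*26) = 9219/(-38 - 19/49*26) = 9219/(-38 - 494/49) = 9219/(-2356/49) = 9219*(-49/2356) = -451731/2356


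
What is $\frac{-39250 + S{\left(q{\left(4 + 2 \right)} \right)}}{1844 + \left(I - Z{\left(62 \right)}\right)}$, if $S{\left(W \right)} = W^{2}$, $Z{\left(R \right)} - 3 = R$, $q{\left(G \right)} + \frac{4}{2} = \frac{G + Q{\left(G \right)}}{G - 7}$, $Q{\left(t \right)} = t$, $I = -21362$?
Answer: $\frac{39054}{19583} \approx 1.9943$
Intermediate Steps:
$q{\left(G \right)} = -2 + \frac{2 G}{-7 + G}$ ($q{\left(G \right)} = -2 + \frac{G + G}{G - 7} = -2 + \frac{2 G}{-7 + G}$)
$Z{\left(R \right)} = 3 + R$
$\frac{-39250 + S{\left(q{\left(4 + 2 \right)} \right)}}{1844 + \left(I - Z{\left(62 \right)}\right)} = \frac{-39250 + \left(\frac{14}{-7 + \left(4 + 2\right)}\right)^{2}}{1844 - 21427} = \frac{-39250 + \left(\frac{14}{-7 + 6}\right)^{2}}{1844 - 21427} = \frac{-39250 + \left(\frac{14}{-1}\right)^{2}}{1844 - 21427} = \frac{-39250 + \left(14 \left(-1\right)\right)^{2}}{1844 - 21427} = \frac{-39250 + \left(-14\right)^{2}}{-19583} = \left(-39250 + 196\right) \left(- \frac{1}{19583}\right) = \left(-39054\right) \left(- \frac{1}{19583}\right) = \frac{39054}{19583}$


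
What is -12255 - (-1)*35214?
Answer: 22959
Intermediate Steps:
-12255 - (-1)*35214 = -12255 - 1*(-35214) = -12255 + 35214 = 22959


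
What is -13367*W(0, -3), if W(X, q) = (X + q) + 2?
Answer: 13367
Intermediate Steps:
W(X, q) = 2 + X + q
-13367*W(0, -3) = -13367*(2 + 0 - 3) = -13367*(-1) = 13367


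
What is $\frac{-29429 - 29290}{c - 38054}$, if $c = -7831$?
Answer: $\frac{851}{665} \approx 1.2797$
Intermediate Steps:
$\frac{-29429 - 29290}{c - 38054} = \frac{-29429 - 29290}{-7831 - 38054} = - \frac{58719}{-45885} = \left(-58719\right) \left(- \frac{1}{45885}\right) = \frac{851}{665}$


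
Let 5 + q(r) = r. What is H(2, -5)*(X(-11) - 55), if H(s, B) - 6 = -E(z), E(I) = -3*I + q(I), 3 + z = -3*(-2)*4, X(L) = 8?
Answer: -2491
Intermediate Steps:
q(r) = -5 + r
z = 21 (z = -3 - 3*(-2)*4 = -3 + 6*4 = -3 + 24 = 21)
E(I) = -5 - 2*I (E(I) = -3*I + (-5 + I) = -5 - 2*I)
H(s, B) = 53 (H(s, B) = 6 - (-5 - 2*21) = 6 - (-5 - 42) = 6 - 1*(-47) = 6 + 47 = 53)
H(2, -5)*(X(-11) - 55) = 53*(8 - 55) = 53*(-47) = -2491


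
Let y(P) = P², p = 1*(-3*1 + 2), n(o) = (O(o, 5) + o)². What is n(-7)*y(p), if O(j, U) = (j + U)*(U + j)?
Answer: 9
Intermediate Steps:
O(j, U) = (U + j)² (O(j, U) = (U + j)*(U + j) = (U + j)²)
n(o) = (o + (5 + o)²)² (n(o) = ((5 + o)² + o)² = (o + (5 + o)²)²)
p = -1 (p = 1*(-3 + 2) = 1*(-1) = -1)
n(-7)*y(p) = (-7 + (5 - 7)²)²*(-1)² = (-7 + (-2)²)²*1 = (-7 + 4)²*1 = (-3)²*1 = 9*1 = 9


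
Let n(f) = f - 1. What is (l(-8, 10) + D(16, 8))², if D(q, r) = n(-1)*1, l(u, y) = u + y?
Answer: 0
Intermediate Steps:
n(f) = -1 + f
D(q, r) = -2 (D(q, r) = (-1 - 1)*1 = -2*1 = -2)
(l(-8, 10) + D(16, 8))² = ((-8 + 10) - 2)² = (2 - 2)² = 0² = 0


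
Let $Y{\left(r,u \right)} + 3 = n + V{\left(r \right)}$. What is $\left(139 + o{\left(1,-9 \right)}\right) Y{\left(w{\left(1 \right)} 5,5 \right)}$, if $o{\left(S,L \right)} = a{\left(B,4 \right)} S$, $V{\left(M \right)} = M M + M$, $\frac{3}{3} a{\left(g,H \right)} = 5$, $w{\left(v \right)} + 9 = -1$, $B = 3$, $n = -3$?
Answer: $351936$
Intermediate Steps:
$w{\left(v \right)} = -10$ ($w{\left(v \right)} = -9 - 1 = -10$)
$a{\left(g,H \right)} = 5$
$V{\left(M \right)} = M + M^{2}$ ($V{\left(M \right)} = M^{2} + M = M + M^{2}$)
$o{\left(S,L \right)} = 5 S$
$Y{\left(r,u \right)} = -6 + r \left(1 + r\right)$ ($Y{\left(r,u \right)} = -3 + \left(-3 + r \left(1 + r\right)\right) = -6 + r \left(1 + r\right)$)
$\left(139 + o{\left(1,-9 \right)}\right) Y{\left(w{\left(1 \right)} 5,5 \right)} = \left(139 + 5 \cdot 1\right) \left(-6 + \left(-10\right) 5 \left(1 - 50\right)\right) = \left(139 + 5\right) \left(-6 - 50 \left(1 - 50\right)\right) = 144 \left(-6 - -2450\right) = 144 \left(-6 + 2450\right) = 144 \cdot 2444 = 351936$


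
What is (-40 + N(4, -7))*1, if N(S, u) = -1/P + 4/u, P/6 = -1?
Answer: -1697/42 ≈ -40.405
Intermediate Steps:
P = -6 (P = 6*(-1) = -6)
N(S, u) = ⅙ + 4/u (N(S, u) = -1/(-6) + 4/u = -1*(-⅙) + 4/u = ⅙ + 4/u)
(-40 + N(4, -7))*1 = (-40 + (⅙)*(24 - 7)/(-7))*1 = (-40 + (⅙)*(-⅐)*17)*1 = (-40 - 17/42)*1 = -1697/42*1 = -1697/42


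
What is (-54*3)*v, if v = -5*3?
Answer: 2430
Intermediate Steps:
v = -15
(-54*3)*v = -54*3*(-15) = -162*(-15) = 2430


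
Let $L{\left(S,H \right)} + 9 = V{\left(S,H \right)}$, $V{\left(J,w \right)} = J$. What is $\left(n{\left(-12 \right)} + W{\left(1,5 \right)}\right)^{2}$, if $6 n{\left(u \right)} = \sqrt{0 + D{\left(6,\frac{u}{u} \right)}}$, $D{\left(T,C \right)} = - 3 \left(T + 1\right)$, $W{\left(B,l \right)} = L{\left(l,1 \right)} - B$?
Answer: $\frac{\left(30 - i \sqrt{21}\right)^{2}}{36} \approx 24.417 - 7.6376 i$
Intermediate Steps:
$L{\left(S,H \right)} = -9 + S$
$W{\left(B,l \right)} = -9 + l - B$ ($W{\left(B,l \right)} = \left(-9 + l\right) - B = -9 + l - B$)
$D{\left(T,C \right)} = -3 - 3 T$ ($D{\left(T,C \right)} = - 3 \left(1 + T\right) = -3 - 3 T$)
$n{\left(u \right)} = \frac{i \sqrt{21}}{6}$ ($n{\left(u \right)} = \frac{\sqrt{0 - 21}}{6} = \frac{\sqrt{-21}}{6} = \frac{i \sqrt{21}}{6}$)
$\left(n{\left(-12 \right)} + W{\left(1,5 \right)}\right)^{2} = \left(\frac{i \sqrt{21}}{6} - 5\right)^{2} = \left(-5 + \frac{i \sqrt{21}}{6}\right)^{2}$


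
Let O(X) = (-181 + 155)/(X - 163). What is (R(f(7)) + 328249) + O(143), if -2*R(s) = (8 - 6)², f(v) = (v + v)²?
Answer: 3282483/10 ≈ 3.2825e+5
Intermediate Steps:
O(X) = -26/(-163 + X)
f(v) = 4*v² (f(v) = (2*v)² = 4*v²)
R(s) = -2 (R(s) = -(8 - 6)²/2 = -½*2² = -½*4 = -2)
(R(f(7)) + 328249) + O(143) = (-2 + 328249) - 26/(-163 + 143) = 328247 - 26/(-20) = 328247 - 26*(-1/20) = 328247 + 13/10 = 3282483/10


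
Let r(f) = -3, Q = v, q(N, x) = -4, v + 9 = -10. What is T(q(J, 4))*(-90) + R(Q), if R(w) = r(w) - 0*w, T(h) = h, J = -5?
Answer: 357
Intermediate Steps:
v = -19 (v = -9 - 10 = -19)
Q = -19
R(w) = -3 (R(w) = -3 - 0*w = -3 - 1*0 = -3 + 0 = -3)
T(q(J, 4))*(-90) + R(Q) = -4*(-90) - 3 = 360 - 3 = 357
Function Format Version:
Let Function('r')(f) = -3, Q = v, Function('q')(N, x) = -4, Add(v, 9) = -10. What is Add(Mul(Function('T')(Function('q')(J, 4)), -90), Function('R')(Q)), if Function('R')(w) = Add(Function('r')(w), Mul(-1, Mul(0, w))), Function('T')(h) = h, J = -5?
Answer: 357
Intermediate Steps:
v = -19 (v = Add(-9, -10) = -19)
Q = -19
Function('R')(w) = -3 (Function('R')(w) = Add(-3, Mul(-1, Mul(0, w))) = Add(-3, Mul(-1, 0)) = Add(-3, 0) = -3)
Add(Mul(Function('T')(Function('q')(J, 4)), -90), Function('R')(Q)) = Add(Mul(-4, -90), -3) = Add(360, -3) = 357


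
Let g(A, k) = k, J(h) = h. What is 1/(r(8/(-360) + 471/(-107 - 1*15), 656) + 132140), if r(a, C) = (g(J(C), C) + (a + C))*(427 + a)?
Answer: 30140100/20664858867019 ≈ 1.4585e-6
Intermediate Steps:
r(a, C) = (427 + a)*(a + 2*C) (r(a, C) = (C + (a + C))*(427 + a) = (C + (C + a))*(427 + a) = (a + 2*C)*(427 + a) = (427 + a)*(a + 2*C))
1/(r(8/(-360) + 471/(-107 - 1*15), 656) + 132140) = 1/(((8/(-360) + 471/(-107 - 1*15))² + 427*(8/(-360) + 471/(-107 - 1*15)) + 854*656 + 2*656*(8/(-360) + 471/(-107 - 1*15))) + 132140) = 1/(((8*(-1/360) + 471/(-107 - 15))² + 427*(8*(-1/360) + 471/(-107 - 15)) + 560224 + 2*656*(8*(-1/360) + 471/(-107 - 15))) + 132140) = 1/(((-1/45 + 471/(-122))² + 427*(-1/45 + 471/(-122)) + 560224 + 2*656*(-1/45 + 471/(-122))) + 132140) = 1/(((-1/45 + 471*(-1/122))² + 427*(-1/45 + 471*(-1/122)) + 560224 + 2*656*(-1/45 + 471*(-1/122))) + 132140) = 1/(((-1/45 - 471/122)² + 427*(-1/45 - 471/122) + 560224 + 2*656*(-1/45 - 471/122)) + 132140) = 1/(((-21317/5490)² + 427*(-21317/5490) + 560224 + 2*656*(-21317/5490)) + 132140) = 1/((454414489/30140100 - 149219/90 + 560224 - 13983952/2745) + 132140) = 1/(16682146053019/30140100 + 132140) = 1/(20664858867019/30140100) = 30140100/20664858867019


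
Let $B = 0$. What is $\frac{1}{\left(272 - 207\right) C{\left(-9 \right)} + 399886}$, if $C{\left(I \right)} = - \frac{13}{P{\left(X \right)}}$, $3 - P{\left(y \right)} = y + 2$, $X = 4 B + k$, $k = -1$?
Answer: $\frac{2}{798927} \approx 2.5034 \cdot 10^{-6}$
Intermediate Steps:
$X = -1$ ($X = 4 \cdot 0 - 1 = 0 - 1 = -1$)
$P{\left(y \right)} = 1 - y$ ($P{\left(y \right)} = 3 - \left(y + 2\right) = 3 - \left(2 + y\right) = 1 - y$)
$C{\left(I \right)} = - \frac{13}{2}$ ($C{\left(I \right)} = - \frac{13}{1 - -1} = - \frac{13}{1 + 1} = - \frac{13}{2}$)
$\frac{1}{\left(272 - 207\right) C{\left(-9 \right)} + 399886} = \frac{1}{\left(272 - 207\right) \left(- \frac{13}{2}\right) + 399886} = \frac{1}{65 \left(- \frac{13}{2}\right) + 399886} = \frac{1}{- \frac{845}{2} + 399886} = \frac{1}{\frac{798927}{2}} = \frac{2}{798927}$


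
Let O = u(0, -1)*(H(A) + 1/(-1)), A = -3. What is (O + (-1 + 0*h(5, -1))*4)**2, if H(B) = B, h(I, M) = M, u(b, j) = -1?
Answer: 0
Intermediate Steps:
O = 4 (O = -(-3 + 1/(-1)) = -(-3 - 1) = -1*(-4) = 4)
(O + (-1 + 0*h(5, -1))*4)**2 = (4 + (-1 + 0*(-1))*4)**2 = (4 + (-1 + 0)*4)**2 = (4 - 1*4)**2 = (4 - 4)**2 = 0**2 = 0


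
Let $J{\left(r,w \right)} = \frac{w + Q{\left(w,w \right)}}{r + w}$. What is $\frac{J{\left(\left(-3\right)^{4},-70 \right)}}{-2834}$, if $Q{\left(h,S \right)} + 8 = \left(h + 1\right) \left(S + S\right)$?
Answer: $- \frac{4791}{15587} \approx -0.30737$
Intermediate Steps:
$Q{\left(h,S \right)} = -8 + 2 S \left(1 + h\right)$ ($Q{\left(h,S \right)} = -8 + \left(h + 1\right) \left(S + S\right) = -8 + \left(1 + h\right) 2 S = -8 + 2 S \left(1 + h\right)$)
$J{\left(r,w \right)} = \frac{-8 + 2 w^{2} + 3 w}{r + w}$ ($J{\left(r,w \right)} = \frac{w + \left(-8 + 2 w + 2 w w\right)}{r + w} = \frac{w + \left(-8 + 2 w + 2 w^{2}\right)}{r + w} = \frac{-8 + 2 w^{2} + 3 w}{r + w}$)
$\frac{J{\left(\left(-3\right)^{4},-70 \right)}}{-2834} = \frac{\frac{1}{\left(-3\right)^{4} - 70} \left(-8 + 2 \left(-70\right)^{2} + 3 \left(-70\right)\right)}{-2834} = \frac{-8 + 2 \cdot 4900 - 210}{81 - 70} \left(- \frac{1}{2834}\right) = \frac{-8 + 9800 - 210}{11} \left(- \frac{1}{2834}\right) = \frac{1}{11} \cdot 9582 \left(- \frac{1}{2834}\right) = \frac{9582}{11} \left(- \frac{1}{2834}\right) = - \frac{4791}{15587}$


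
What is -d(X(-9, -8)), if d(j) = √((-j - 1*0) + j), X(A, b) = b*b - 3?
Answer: 0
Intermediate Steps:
X(A, b) = -3 + b² (X(A, b) = b² - 3 = -3 + b²)
d(j) = 0 (d(j) = √((-j + 0) + j) = √(-j + j) = √0 = 0)
-d(X(-9, -8)) = -1*0 = 0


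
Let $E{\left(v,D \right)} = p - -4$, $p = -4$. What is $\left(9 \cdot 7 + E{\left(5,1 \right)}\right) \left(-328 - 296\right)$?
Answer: $-39312$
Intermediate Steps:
$E{\left(v,D \right)} = 0$ ($E{\left(v,D \right)} = -4 - -4 = -4 + 4 = 0$)
$\left(9 \cdot 7 + E{\left(5,1 \right)}\right) \left(-328 - 296\right) = \left(9 \cdot 7 + 0\right) \left(-328 - 296\right) = \left(63 + 0\right) \left(-624\right) = 63 \left(-624\right) = -39312$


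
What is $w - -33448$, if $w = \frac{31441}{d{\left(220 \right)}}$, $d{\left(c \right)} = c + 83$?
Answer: $\frac{10166185}{303} \approx 33552.0$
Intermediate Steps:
$d{\left(c \right)} = 83 + c$
$w = \frac{31441}{303}$ ($w = \frac{31441}{83 + 220} = \frac{31441}{303} \approx 103.77$)
$w - -33448 = \frac{31441}{303} - -33448 = \frac{31441}{303} + 33448 = \frac{10166185}{303}$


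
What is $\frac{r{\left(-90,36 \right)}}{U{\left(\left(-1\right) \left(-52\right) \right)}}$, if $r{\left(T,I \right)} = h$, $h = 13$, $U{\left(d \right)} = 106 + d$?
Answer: $\frac{13}{158} \approx 0.082278$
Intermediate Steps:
$r{\left(T,I \right)} = 13$
$\frac{r{\left(-90,36 \right)}}{U{\left(\left(-1\right) \left(-52\right) \right)}} = \frac{13}{106 - -52} = \frac{13}{106 + 52} = \frac{13}{158}$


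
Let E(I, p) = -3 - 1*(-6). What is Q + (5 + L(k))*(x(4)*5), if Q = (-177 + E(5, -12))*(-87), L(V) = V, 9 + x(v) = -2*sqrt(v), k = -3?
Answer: 15008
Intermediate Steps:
E(I, p) = 3 (E(I, p) = -3 + 6 = 3)
x(v) = -9 - 2*sqrt(v)
Q = 15138 (Q = (-177 + 3)*(-87) = -174*(-87) = 15138)
Q + (5 + L(k))*(x(4)*5) = 15138 + (5 - 3)*((-9 - 2*sqrt(4))*5) = 15138 + 2*((-9 - 2*2)*5) = 15138 + 2*((-9 - 4)*5) = 15138 + 2*(-13*5) = 15138 + 2*(-65) = 15138 - 130 = 15008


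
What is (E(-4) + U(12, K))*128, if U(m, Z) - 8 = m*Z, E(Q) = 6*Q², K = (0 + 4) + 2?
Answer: 22528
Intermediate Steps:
K = 6 (K = 4 + 2 = 6)
U(m, Z) = 8 + Z*m (U(m, Z) = 8 + m*Z = 8 + Z*m)
(E(-4) + U(12, K))*128 = (6*(-4)² + (8 + 6*12))*128 = (6*16 + (8 + 72))*128 = (96 + 80)*128 = 176*128 = 22528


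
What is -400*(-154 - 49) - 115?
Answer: 81085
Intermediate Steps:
-400*(-154 - 49) - 115 = -400*(-203) - 115 = 81200 - 115 = 81085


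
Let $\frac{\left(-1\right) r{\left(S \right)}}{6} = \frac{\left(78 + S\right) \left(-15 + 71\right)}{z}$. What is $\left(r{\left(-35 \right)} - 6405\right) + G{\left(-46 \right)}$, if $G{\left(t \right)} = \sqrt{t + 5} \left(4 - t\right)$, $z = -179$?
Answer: $- \frac{1132047}{179} + 50 i \sqrt{41} \approx -6324.3 + 320.16 i$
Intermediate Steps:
$r{\left(S \right)} = \frac{26208}{179} + \frac{336 S}{179}$ ($r{\left(S \right)} = - 6 \frac{\left(78 + S\right) \left(-15 + 71\right)}{-179} = - 6 \left(78 + S\right) 56 \left(- \frac{1}{179}\right) = - 6 \left(4368 + 56 S\right) \left(- \frac{1}{179}\right) = - 6 \left(- \frac{4368}{179} - \frac{56 S}{179}\right) = \frac{26208}{179} + \frac{336 S}{179}$)
$G{\left(t \right)} = \sqrt{5 + t} \left(4 - t\right)$
$\left(r{\left(-35 \right)} - 6405\right) + G{\left(-46 \right)} = \left(\left(\frac{26208}{179} + \frac{336}{179} \left(-35\right)\right) - 6405\right) + \sqrt{5 - 46} \left(4 - -46\right) = \left(\left(\frac{26208}{179} - \frac{11760}{179}\right) - 6405\right) + \sqrt{-41} \left(4 + 46\right) = \left(\frac{14448}{179} - 6405\right) + i \sqrt{41} \cdot 50 = - \frac{1132047}{179} + 50 i \sqrt{41}$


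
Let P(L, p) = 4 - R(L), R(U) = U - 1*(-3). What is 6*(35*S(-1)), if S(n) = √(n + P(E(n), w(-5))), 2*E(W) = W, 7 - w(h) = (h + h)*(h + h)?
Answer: 105*√2 ≈ 148.49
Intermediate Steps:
w(h) = 7 - 4*h² (w(h) = 7 - (h + h)*(h + h) = 7 - 2*h*2*h = 7 - 4*h²)
R(U) = 3 + U (R(U) = U + 3 = 3 + U)
E(W) = W/2
P(L, p) = 1 - L (P(L, p) = 4 - (3 + L) = 4 + (-3 - L) = 1 - L)
S(n) = √(1 + n/2) (S(n) = √(n + (1 - n/2)) = √(1 + n/2))
6*(35*S(-1)) = 6*(35*(√(4 + 2*(-1))/2)) = 6*(35*(√(4 - 2)/2)) = 6*(35*(√2/2)) = 6*(35*√2/2) = 105*√2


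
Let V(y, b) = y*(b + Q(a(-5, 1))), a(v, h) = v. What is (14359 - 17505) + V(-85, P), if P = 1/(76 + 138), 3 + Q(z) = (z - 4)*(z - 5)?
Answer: -2255859/214 ≈ -10541.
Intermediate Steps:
Q(z) = -3 + (-5 + z)*(-4 + z) (Q(z) = -3 + (z - 4)*(z - 5) = -3 + (-4 + z)*(-5 + z) = -3 + (-5 + z)*(-4 + z))
P = 1/214 ≈ 0.0046729
V(y, b) = y*(87 + b) (V(y, b) = y*(b + (17 + (-5)² - 9*(-5))) = y*(b + (17 + 25 + 45)) = y*(b + 87) = y*(87 + b))
(14359 - 17505) + V(-85, P) = (14359 - 17505) - 85*(87 + 1/214) = -3146 - 85*18619/214 = -3146 - 1582615/214 = -2255859/214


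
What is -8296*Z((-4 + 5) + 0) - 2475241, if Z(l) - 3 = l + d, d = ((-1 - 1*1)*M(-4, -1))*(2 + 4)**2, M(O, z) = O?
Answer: -4897673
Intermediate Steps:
d = 288 (d = ((-1 - 1*1)*(-4))*(2 + 4)**2 = ((-1 - 1)*(-4))*6**2 = -2*(-4)*36 = 8*36 = 288)
Z(l) = 291 + l (Z(l) = 3 + (l + 288) = 3 + (288 + l) = 291 + l)
-8296*Z((-4 + 5) + 0) - 2475241 = -8296*(291 + ((-4 + 5) + 0)) - 2475241 = -8296*(291 + (1 + 0)) - 2475241 = -8296*(291 + 1) - 2475241 = -8296*292 - 2475241 = -2422432 - 2475241 = -4897673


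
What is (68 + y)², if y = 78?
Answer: 21316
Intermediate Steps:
(68 + y)² = (68 + 78)² = 146² = 21316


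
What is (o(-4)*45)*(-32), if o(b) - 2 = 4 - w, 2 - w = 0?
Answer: -5760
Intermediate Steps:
w = 2 (w = 2 - 1*0 = 2 + 0 = 2)
o(b) = 4 (o(b) = 2 + (4 - 1*2) = 2 + (4 - 2) = 2 + 2 = 4)
(o(-4)*45)*(-32) = (4*45)*(-32) = 180*(-32) = -5760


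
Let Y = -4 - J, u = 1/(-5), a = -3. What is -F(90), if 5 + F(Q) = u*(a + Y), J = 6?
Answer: 12/5 ≈ 2.4000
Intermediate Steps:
u = -⅕ (u = 1*(-⅕) = -⅕ ≈ -0.20000)
Y = -10 (Y = -4 - 1*6 = -4 - 6 = -10)
F(Q) = -12/5 (F(Q) = -5 - (-3 - 10)/5 = -5 - ⅕*(-13) = -5 + 13/5 = -12/5)
-F(90) = -1*(-12/5) = 12/5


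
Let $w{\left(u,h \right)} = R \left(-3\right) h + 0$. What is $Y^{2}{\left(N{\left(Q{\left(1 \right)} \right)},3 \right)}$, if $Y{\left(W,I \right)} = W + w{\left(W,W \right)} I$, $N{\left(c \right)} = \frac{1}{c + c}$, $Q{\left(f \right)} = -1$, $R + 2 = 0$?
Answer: $\frac{361}{4} \approx 90.25$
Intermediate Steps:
$R = -2$ ($R = -2 + 0 = -2$)
$N{\left(c \right)} = \frac{1}{2 c}$
$w{\left(u,h \right)} = 6 h$ ($w{\left(u,h \right)} = \left(-2\right) \left(-3\right) h + 0 = 6 h + 0 = 6 h$)
$Y{\left(W,I \right)} = W + 6 I W$ ($Y{\left(W,I \right)} = W + 6 W I = W + 6 I W$)
$Y^{2}{\left(N{\left(Q{\left(1 \right)} \right)},3 \right)} = \left(\frac{1}{2 \left(-1\right)} \left(1 + 6 \cdot 3\right)\right)^{2} = \left(\frac{1}{2} \left(-1\right) \left(1 + 18\right)\right)^{2} = \left(\left(- \frac{1}{2}\right) 19\right)^{2} = \left(- \frac{19}{2}\right)^{2} = \frac{361}{4}$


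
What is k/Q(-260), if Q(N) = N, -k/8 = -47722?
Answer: -95444/65 ≈ -1468.4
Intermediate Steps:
k = 381776 (k = -8*(-47722) = 381776)
k/Q(-260) = 381776/(-260) = 381776*(-1/260) = -95444/65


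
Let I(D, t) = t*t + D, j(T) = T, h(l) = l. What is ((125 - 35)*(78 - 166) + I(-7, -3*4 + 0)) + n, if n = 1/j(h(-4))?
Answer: -31133/4 ≈ -7783.3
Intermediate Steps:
I(D, t) = D + t**2 (I(D, t) = t**2 + D = D + t**2)
n = -1/4 (n = 1/(-4) = -1/4 ≈ -0.25000)
((125 - 35)*(78 - 166) + I(-7, -3*4 + 0)) + n = ((125 - 35)*(78 - 166) + (-7 + (-3*4 + 0)**2)) - 1/4 = (90*(-88) + (-7 + (-12 + 0)**2)) - 1/4 = (-7920 + (-7 + (-12)**2)) - 1/4 = (-7920 + (-7 + 144)) - 1/4 = (-7920 + 137) - 1/4 = -7783 - 1/4 = -31133/4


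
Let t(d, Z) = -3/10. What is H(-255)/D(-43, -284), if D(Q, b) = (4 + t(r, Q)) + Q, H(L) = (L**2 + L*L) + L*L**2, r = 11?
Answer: 54837750/131 ≈ 4.1861e+5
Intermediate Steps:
t(d, Z) = -3/10 (t(d, Z) = -3*1/10 = -3/10)
H(L) = L**3 + 2*L**2 (H(L) = (L**2 + L**2) + L**3 = 2*L**2 + L**3 = L**3 + 2*L**2)
D(Q, b) = 37/10 + Q (D(Q, b) = (4 - 3/10) + Q = 37/10 + Q)
H(-255)/D(-43, -284) = ((-255)**2*(2 - 255))/(37/10 - 43) = (65025*(-253))/(-393/10) = -16451325*(-10/393) = 54837750/131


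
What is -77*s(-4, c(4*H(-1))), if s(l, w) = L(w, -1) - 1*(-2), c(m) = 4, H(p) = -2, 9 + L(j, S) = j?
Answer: 231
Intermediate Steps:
L(j, S) = -9 + j
s(l, w) = -7 + w (s(l, w) = (-9 + w) - 1*(-2) = (-9 + w) + 2 = -7 + w)
-77*s(-4, c(4*H(-1))) = -77*(-7 + 4) = -77*(-3) = 231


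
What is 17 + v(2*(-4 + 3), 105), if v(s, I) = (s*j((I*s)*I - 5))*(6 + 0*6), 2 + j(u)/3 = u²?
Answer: -17511228811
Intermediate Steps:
j(u) = -6 + 3*u²
v(s, I) = 6*s*(-6 + 3*(-5 + s*I²)²) (v(s, I) = (s*(-6 + 3*((I*s)*I - 5)²))*(6 + 0*6) = (s*(-6 + 3*(s*I² - 5)²))*(6 + 0) = (s*(-6 + 3*(-5 + s*I²)²))*6 = 6*s*(-6 + 3*(-5 + s*I²)²))
17 + v(2*(-4 + 3), 105) = 17 + 18*(2*(-4 + 3))*(-2 + (-5 + (2*(-4 + 3))*105²)²) = 17 + 18*(2*(-1))*(-2 + (-5 + (2*(-1))*11025)²) = 17 + 18*(-2)*(-2 + (-5 - 2*11025)²) = 17 + 18*(-2)*(-2 + (-5 - 22050)²) = 17 + 18*(-2)*(-2 + (-22055)²) = 17 + 18*(-2)*(-2 + 486423025) = 17 + 18*(-2)*486423023 = 17 - 17511228828 = -17511228811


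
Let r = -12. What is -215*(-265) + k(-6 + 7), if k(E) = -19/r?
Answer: 683719/12 ≈ 56977.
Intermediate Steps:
k(E) = 19/12 (k(E) = -19/(-12) = -19*(-1/12) = 19/12)
-215*(-265) + k(-6 + 7) = -215*(-265) + 19/12 = 56975 + 19/12 = 683719/12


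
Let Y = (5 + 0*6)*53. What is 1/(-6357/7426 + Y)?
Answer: 7426/1961533 ≈ 0.0037858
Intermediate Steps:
Y = 265 (Y = (5 + 0)*53 = 5*53 = 265)
1/(-6357/7426 + Y) = 1/(-6357/7426 + 265) = 1/(1961533/7426) = 7426/1961533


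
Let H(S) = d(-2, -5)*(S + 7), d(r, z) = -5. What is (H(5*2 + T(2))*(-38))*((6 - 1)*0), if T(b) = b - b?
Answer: 0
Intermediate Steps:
T(b) = 0
H(S) = -35 - 5*S (H(S) = -5*(S + 7) = -5*(7 + S) = -35 - 5*S)
(H(5*2 + T(2))*(-38))*((6 - 1)*0) = ((-35 - 5*(5*2 + 0))*(-38))*((6 - 1)*0) = ((-35 - 5*(10 + 0))*(-38))*(5*0) = ((-35 - 5*10)*(-38))*0 = ((-35 - 50)*(-38))*0 = -85*(-38)*0 = 3230*0 = 0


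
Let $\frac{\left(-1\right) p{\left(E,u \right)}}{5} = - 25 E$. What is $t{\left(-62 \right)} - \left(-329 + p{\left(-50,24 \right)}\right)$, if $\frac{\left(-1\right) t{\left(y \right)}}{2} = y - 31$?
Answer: $6765$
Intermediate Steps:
$p{\left(E,u \right)} = 125 E$ ($p{\left(E,u \right)} = - 5 \left(- 25 E\right) = 125 E$)
$t{\left(y \right)} = 62 - 2 y$ ($t{\left(y \right)} = - 2 \left(y - 31\right) = - 2 \left(-31 + y\right) = 62 - 2 y$)
$t{\left(-62 \right)} - \left(-329 + p{\left(-50,24 \right)}\right) = \left(62 - -124\right) - \left(-329 + 125 \left(-50\right)\right) = \left(62 + 124\right) - \left(-329 - 6250\right) = 186 - -6579 = 186 + 6579 = 6765$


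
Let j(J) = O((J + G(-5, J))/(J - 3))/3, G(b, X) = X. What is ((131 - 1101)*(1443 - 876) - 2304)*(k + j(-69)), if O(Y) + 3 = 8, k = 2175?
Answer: -1202159940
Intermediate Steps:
O(Y) = 5 (O(Y) = -3 + 8 = 5)
j(J) = 5/3
((131 - 1101)*(1443 - 876) - 2304)*(k + j(-69)) = ((131 - 1101)*(1443 - 876) - 2304)*(2175 + 5/3) = (-970*567 - 2304)*(6530/3) = (-549990 - 2304)*(6530/3) = -552294*6530/3 = -1202159940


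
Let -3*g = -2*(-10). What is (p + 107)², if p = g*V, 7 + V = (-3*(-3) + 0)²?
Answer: 1343281/9 ≈ 1.4925e+5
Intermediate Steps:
V = 74 (V = -7 + (-3*(-3) + 0)² = -7 + (9 + 0)² = -7 + 9² = -7 + 81 = 74)
g = -20/3 (g = -(-2)*(-10)/3 = -⅓*20 = -20/3 ≈ -6.6667)
p = -1480/3 (p = -20/3*74 = -1480/3 ≈ -493.33)
(p + 107)² = (-1480/3 + 107)² = (-1159/3)² = 1343281/9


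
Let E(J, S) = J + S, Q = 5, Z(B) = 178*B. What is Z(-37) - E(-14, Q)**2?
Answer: -6667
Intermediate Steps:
Z(-37) - E(-14, Q)**2 = 178*(-37) - (-14 + 5)**2 = -6586 - 1*(-9)**2 = -6586 - 1*81 = -6586 - 81 = -6667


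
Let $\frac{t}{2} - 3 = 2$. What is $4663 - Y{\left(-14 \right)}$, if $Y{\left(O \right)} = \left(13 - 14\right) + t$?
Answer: $4654$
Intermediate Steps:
$t = 10$ ($t = 6 + 2 \cdot 2 = 6 + 4 = 10$)
$Y{\left(O \right)} = 9$ ($Y{\left(O \right)} = \left(13 - 14\right) + 10 = -1 + 10 = 9$)
$4663 - Y{\left(-14 \right)} = 4663 - 9 = 4654$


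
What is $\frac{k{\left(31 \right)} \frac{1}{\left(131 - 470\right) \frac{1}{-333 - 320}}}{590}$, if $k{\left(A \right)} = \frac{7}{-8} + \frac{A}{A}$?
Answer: $\frac{653}{1600080} \approx 0.0004081$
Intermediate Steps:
$k{\left(A \right)} = \frac{1}{8}$ ($k{\left(A \right)} = 7 \left(- \frac{1}{8}\right) + 1 = - \frac{7}{8} + 1 = \frac{1}{8}$)
$\frac{k{\left(31 \right)} \frac{1}{\left(131 - 470\right) \frac{1}{-333 - 320}}}{590} = \frac{\frac{1}{8} \frac{1}{\left(131 - 470\right) \frac{1}{-333 - 320}}}{590} = \frac{1}{8 \left(- \frac{339}{-653}\right)} \frac{1}{590} = \frac{1}{8 \left(\left(-339\right) \left(- \frac{1}{653}\right)\right)} \frac{1}{590} = \frac{1}{8 \cdot \frac{339}{653}} \cdot \frac{1}{590} = \frac{1}{8} \cdot \frac{653}{339} \cdot \frac{1}{590} = \frac{653}{2712} \cdot \frac{1}{590} = \frac{653}{1600080}$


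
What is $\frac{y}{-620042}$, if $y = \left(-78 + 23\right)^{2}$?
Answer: $- \frac{3025}{620042} \approx -0.0048787$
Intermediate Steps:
$y = 3025$ ($y = \left(-55\right)^{2} = 3025$)
$\frac{y}{-620042} = \frac{3025}{-620042} = 3025 \left(- \frac{1}{620042}\right) = - \frac{3025}{620042}$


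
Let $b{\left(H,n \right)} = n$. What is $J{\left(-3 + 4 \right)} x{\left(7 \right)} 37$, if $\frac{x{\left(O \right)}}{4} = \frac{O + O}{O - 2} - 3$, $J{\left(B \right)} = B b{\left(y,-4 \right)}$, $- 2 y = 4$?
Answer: $\frac{592}{5} \approx 118.4$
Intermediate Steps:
$y = -2$ ($y = \left(- \frac{1}{2}\right) 4 = -2$)
$J{\left(B \right)} = - 4 B$ ($J{\left(B \right)} = B \left(-4\right) = - 4 B$)
$x{\left(O \right)} = -12 + \frac{8 O}{-2 + O}$ ($x{\left(O \right)} = 4 \left(\frac{O + O}{O - 2} - 3\right) = 4 \left(\frac{2 O}{-2 + O} - 3\right) = 4 \left(-3 + \frac{2 O}{-2 + O}\right) = -12 + \frac{8 O}{-2 + O}$)
$J{\left(-3 + 4 \right)} x{\left(7 \right)} 37 = - 4 \left(-3 + 4\right) \frac{4 \left(6 - 7\right)}{-2 + 7} \cdot 37 = \left(-4\right) 1 \frac{4 \left(6 - 7\right)}{5} \cdot 37 = - 4 \cdot 4 \cdot \frac{1}{5} \left(-1\right) 37 = \left(-4\right) \left(- \frac{4}{5}\right) 37 = \frac{16}{5} \cdot 37 = \frac{592}{5}$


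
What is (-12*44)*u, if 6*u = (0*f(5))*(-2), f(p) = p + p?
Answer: 0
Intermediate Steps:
f(p) = 2*p
u = 0 (u = ((0*(2*5))*(-2))/6 = ((0*10)*(-2))/6 = (0*(-2))/6 = (⅙)*0 = 0)
(-12*44)*u = -12*44*0 = -528*0 = 0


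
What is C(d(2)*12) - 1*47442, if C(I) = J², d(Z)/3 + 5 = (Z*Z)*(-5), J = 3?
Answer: -47433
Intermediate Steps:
d(Z) = -15 - 15*Z² (d(Z) = -15 + 3*((Z*Z)*(-5)) = -15 + 3*(Z²*(-5)) = -15 + 3*(-5*Z²) = -15 - 15*Z²)
C(I) = 9 (C(I) = 3² = 9)
C(d(2)*12) - 1*47442 = 9 - 1*47442 = 9 - 47442 = -47433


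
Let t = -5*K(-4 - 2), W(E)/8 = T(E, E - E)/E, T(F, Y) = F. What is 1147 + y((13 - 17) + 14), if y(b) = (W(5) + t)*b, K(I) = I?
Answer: 1527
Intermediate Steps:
W(E) = 8 (W(E) = 8*(E/E) = 8*1 = 8)
t = 30 (t = -5*(-4 - 2) = -5*(-6) = 30)
y(b) = 38*b (y(b) = (8 + 30)*b = 38*b)
1147 + y((13 - 17) + 14) = 1147 + 38*((13 - 17) + 14) = 1147 + 38*(-4 + 14) = 1147 + 38*10 = 1147 + 380 = 1527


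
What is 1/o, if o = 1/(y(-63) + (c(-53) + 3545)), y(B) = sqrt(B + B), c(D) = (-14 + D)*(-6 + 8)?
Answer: 3411 + 3*I*sqrt(14) ≈ 3411.0 + 11.225*I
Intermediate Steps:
c(D) = -28 + 2*D (c(D) = (-14 + D)*2 = -28 + 2*D)
y(B) = sqrt(2)*sqrt(B) (y(B) = sqrt(2*B) = sqrt(2)*sqrt(B))
o = 1/(3411 + 3*I*sqrt(14)) (o = 1/(sqrt(2)*sqrt(-63) + ((-28 + 2*(-53)) + 3545)) = 1/(sqrt(2)*(3*I*sqrt(7)) + ((-28 - 106) + 3545)) = 1/(3*I*sqrt(14) + (-134 + 3545)) = 1/(3*I*sqrt(14) + 3411) = 1/(3411 + 3*I*sqrt(14)) ≈ 0.00029317 - 9.648e-7*I)
1/o = 1/(379/1292783 - I*sqrt(14)/3878349)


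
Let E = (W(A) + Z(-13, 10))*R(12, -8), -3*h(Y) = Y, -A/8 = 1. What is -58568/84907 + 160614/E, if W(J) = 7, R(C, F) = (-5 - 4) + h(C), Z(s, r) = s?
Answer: 2272114099/1103791 ≈ 2058.5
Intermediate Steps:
A = -8 (A = -8*1 = -8)
h(Y) = -Y/3
R(C, F) = -9 - C/3 (R(C, F) = (-5 - 4) - C/3 = -9 - C/3)
E = 78 (E = (7 - 13)*(-9 - ⅓*12) = -6*(-9 - 4) = -6*(-13) = 78)
-58568/84907 + 160614/E = -58568/84907 + 160614/78 = -58568*1/84907 + 160614*(1/78) = -58568/84907 + 26769/13 = 2272114099/1103791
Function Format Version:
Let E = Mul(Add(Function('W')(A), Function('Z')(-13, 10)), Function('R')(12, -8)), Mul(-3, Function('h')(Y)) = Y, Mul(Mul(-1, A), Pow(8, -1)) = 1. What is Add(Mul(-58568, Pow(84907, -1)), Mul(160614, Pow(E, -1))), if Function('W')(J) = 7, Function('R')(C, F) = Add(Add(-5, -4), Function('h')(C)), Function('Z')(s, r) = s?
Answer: Rational(2272114099, 1103791) ≈ 2058.5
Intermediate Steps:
A = -8 (A = Mul(-8, 1) = -8)
Function('h')(Y) = Mul(Rational(-1, 3), Y)
Function('R')(C, F) = Add(-9, Mul(Rational(-1, 3), C)) (Function('R')(C, F) = Add(Add(-5, -4), Mul(Rational(-1, 3), C)) = Add(-9, Mul(Rational(-1, 3), C)))
E = 78 (E = Mul(Add(7, -13), Add(-9, Mul(Rational(-1, 3), 12))) = Mul(-6, Add(-9, -4)) = Mul(-6, -13) = 78)
Add(Mul(-58568, Pow(84907, -1)), Mul(160614, Pow(E, -1))) = Add(Mul(-58568, Pow(84907, -1)), Mul(160614, Pow(78, -1))) = Add(Mul(-58568, Rational(1, 84907)), Mul(160614, Rational(1, 78))) = Add(Rational(-58568, 84907), Rational(26769, 13)) = Rational(2272114099, 1103791)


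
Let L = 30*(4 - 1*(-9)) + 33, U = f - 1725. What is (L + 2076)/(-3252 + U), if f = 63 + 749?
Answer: -3/5 ≈ -0.60000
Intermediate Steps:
f = 812
U = -913 (U = 812 - 1725 = -913)
L = 423 (L = 30*(4 + 9) + 33 = 30*13 + 33 = 390 + 33 = 423)
(L + 2076)/(-3252 + U) = (423 + 2076)/(-3252 - 913) = 2499/(-4165) = 2499*(-1/4165) = -3/5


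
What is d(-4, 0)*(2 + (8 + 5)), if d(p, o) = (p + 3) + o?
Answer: -15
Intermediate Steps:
d(p, o) = 3 + o + p (d(p, o) = (3 + p) + o = 3 + o + p)
d(-4, 0)*(2 + (8 + 5)) = (3 + 0 - 4)*(2 + (8 + 5)) = -(2 + 13) = -1*15 = -15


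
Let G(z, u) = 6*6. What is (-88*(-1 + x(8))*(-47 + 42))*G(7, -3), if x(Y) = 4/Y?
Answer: -7920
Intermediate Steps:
G(z, u) = 36
(-88*(-1 + x(8))*(-47 + 42))*G(7, -3) = -88*(-1 + 4/8)*(-47 + 42)*36 = -88*(-1 + 4*(1/8))*(-5)*36 = -88*(-1 + 1/2)*(-5)*36 = -(-44)*(-5)*36 = -88*5/2*36 = -220*36 = -7920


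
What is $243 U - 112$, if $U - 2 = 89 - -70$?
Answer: $39011$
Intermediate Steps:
$U = 161$ ($U = 2 + \left(89 - -70\right) = 2 + \left(89 + 70\right) = 2 + 159 = 161$)
$243 U - 112 = 243 \cdot 161 - 112 = 39123 - 112 = 39011$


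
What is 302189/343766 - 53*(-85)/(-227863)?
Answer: 67309026277/78331552058 ≈ 0.85928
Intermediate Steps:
302189/343766 - 53*(-85)/(-227863) = 302189*(1/343766) + 4505*(-1/227863) = 302189/343766 - 4505/227863 = 67309026277/78331552058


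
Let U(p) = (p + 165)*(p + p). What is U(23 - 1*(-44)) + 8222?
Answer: 39310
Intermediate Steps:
U(p) = 2*p*(165 + p) (U(p) = (165 + p)*(2*p) = 2*p*(165 + p))
U(23 - 1*(-44)) + 8222 = 2*(23 - 1*(-44))*(165 + (23 - 1*(-44))) + 8222 = 2*(23 + 44)*(165 + (23 + 44)) + 8222 = 2*67*(165 + 67) + 8222 = 2*67*232 + 8222 = 31088 + 8222 = 39310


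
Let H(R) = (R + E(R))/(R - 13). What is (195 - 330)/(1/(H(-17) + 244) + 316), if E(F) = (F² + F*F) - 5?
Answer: -456570/1068727 ≈ -0.42721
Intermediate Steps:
E(F) = -5 + 2*F² (E(F) = (F² + F²) - 5 = 2*F² - 5 = -5 + 2*F²)
H(R) = (-5 + R + 2*R²)/(-13 + R) (H(R) = (R + (-5 + 2*R²))/(R - 13) = (-5 + R + 2*R²)/(-13 + R))
(195 - 330)/(1/(H(-17) + 244) + 316) = (195 - 330)/(1/((-5 - 17 + 2*(-17)²)/(-13 - 17) + 244) + 316) = -135/(1/((-5 - 17 + 2*289)/(-30) + 244) + 316) = -135/(1/(-(-5 - 17 + 578)/30 + 244) + 316) = -135/(1/(-1/30*556 + 244) + 316) = -135/(1/(-278/15 + 244) + 316) = -135/(1/(3382/15) + 316) = -135/(15/3382 + 316) = -135/1068727/3382 = -135*3382/1068727 = -456570/1068727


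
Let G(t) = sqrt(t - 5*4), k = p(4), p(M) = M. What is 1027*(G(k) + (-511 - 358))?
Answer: -892463 + 4108*I ≈ -8.9246e+5 + 4108.0*I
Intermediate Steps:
k = 4
G(t) = sqrt(-20 + t) (G(t) = sqrt(t - 20) = sqrt(-20 + t))
1027*(G(k) + (-511 - 358)) = 1027*(sqrt(-20 + 4) + (-511 - 358)) = 1027*(sqrt(-16) - 869) = 1027*(4*I - 869) = 1027*(-869 + 4*I) = -892463 + 4108*I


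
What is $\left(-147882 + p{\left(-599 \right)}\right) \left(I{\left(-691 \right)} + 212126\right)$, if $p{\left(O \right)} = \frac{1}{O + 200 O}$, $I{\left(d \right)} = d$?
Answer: $- \frac{3764567385448765}{120399} \approx -3.1267 \cdot 10^{10}$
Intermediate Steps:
$p{\left(O \right)} = \frac{1}{201 O}$
$\left(-147882 + p{\left(-599 \right)}\right) \left(I{\left(-691 \right)} + 212126\right) = \left(-147882 + \frac{1}{201 \left(-599\right)}\right) \left(-691 + 212126\right) = \left(-147882 + \frac{1}{201} \left(- \frac{1}{599}\right)\right) 211435 = \left(-147882 - \frac{1}{120399}\right) 211435 = \left(- \frac{17804844919}{120399}\right) 211435 = - \frac{3764567385448765}{120399}$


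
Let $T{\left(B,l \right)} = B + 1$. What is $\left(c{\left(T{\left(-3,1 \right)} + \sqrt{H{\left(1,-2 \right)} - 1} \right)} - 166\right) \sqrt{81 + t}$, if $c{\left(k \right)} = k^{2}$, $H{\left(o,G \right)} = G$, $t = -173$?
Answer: $8 \sqrt{69} - 330 i \sqrt{23} \approx 66.453 - 1582.6 i$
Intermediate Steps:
$T{\left(B,l \right)} = 1 + B$
$\left(c{\left(T{\left(-3,1 \right)} + \sqrt{H{\left(1,-2 \right)} - 1} \right)} - 166\right) \sqrt{81 + t} = \left(\left(\left(1 - 3\right) + \sqrt{-2 - 1}\right)^{2} - 166\right) \sqrt{81 - 173} = \left(\left(-2 + \sqrt{-3}\right)^{2} - 166\right) \sqrt{-92} = \left(\left(-2 + i \sqrt{3}\right)^{2} - 166\right) 2 i \sqrt{23} = \left(-166 + \left(-2 + i \sqrt{3}\right)^{2}\right) 2 i \sqrt{23} = 2 i \sqrt{23} \left(-166 + \left(-2 + i \sqrt{3}\right)^{2}\right)$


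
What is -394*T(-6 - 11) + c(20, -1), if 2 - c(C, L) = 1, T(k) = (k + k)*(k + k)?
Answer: -455463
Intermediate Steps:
T(k) = 4*k² (T(k) = (2*k)*(2*k) = 4*k²)
c(C, L) = 1 (c(C, L) = 2 - 1*1 = 2 - 1 = 1)
-394*T(-6 - 11) + c(20, -1) = -1576*(-6 - 11)² + 1 = -1576*(-17)² + 1 = -1576*289 + 1 = -394*1156 + 1 = -455464 + 1 = -455463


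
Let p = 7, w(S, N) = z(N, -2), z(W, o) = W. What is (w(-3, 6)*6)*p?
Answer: 252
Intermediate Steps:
w(S, N) = N
(w(-3, 6)*6)*p = (6*6)*7 = 36*7 = 252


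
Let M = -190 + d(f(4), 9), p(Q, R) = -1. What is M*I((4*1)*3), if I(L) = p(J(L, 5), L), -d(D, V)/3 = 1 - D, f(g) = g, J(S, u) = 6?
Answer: 181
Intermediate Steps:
d(D, V) = -3 + 3*D (d(D, V) = -3*(1 - D) = -3 + 3*D)
I(L) = -1
M = -181 (M = -190 + (-3 + 3*4) = -190 + (-3 + 12) = -190 + 9 = -181)
M*I((4*1)*3) = -181*(-1) = 181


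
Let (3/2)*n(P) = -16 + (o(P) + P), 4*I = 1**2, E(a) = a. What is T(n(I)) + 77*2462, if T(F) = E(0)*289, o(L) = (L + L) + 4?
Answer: 189574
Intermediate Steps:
o(L) = 4 + 2*L (o(L) = 2*L + 4 = 4 + 2*L)
I = 1/4 (I = (1/4)*1**2 = (1/4)*1 = 1/4 ≈ 0.25000)
n(P) = -8 + 2*P (n(P) = 2*(-16 + ((4 + 2*P) + P))/3 = 2*(-16 + (4 + 3*P))/3 = 2*(-12 + 3*P)/3 = -8 + 2*P)
T(F) = 0 (T(F) = 0*289 = 0)
T(n(I)) + 77*2462 = 0 + 77*2462 = 0 + 189574 = 189574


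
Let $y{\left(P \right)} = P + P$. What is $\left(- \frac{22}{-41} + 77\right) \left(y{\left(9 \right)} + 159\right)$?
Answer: $\frac{562683}{41} \approx 13724.0$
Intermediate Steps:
$y{\left(P \right)} = 2 P$
$\left(- \frac{22}{-41} + 77\right) \left(y{\left(9 \right)} + 159\right) = \left(- \frac{22}{-41} + 77\right) \left(2 \cdot 9 + 159\right) = \left(\left(-22\right) \left(- \frac{1}{41}\right) + 77\right) \left(18 + 159\right) = \left(\frac{22}{41} + 77\right) 177 = \frac{3179}{41} \cdot 177 = \frac{562683}{41}$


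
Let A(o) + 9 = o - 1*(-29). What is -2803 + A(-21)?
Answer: -2804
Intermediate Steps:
A(o) = 20 + o (A(o) = -9 + (o - 1*(-29)) = -9 + (o + 29) = -9 + (29 + o) = 20 + o)
-2803 + A(-21) = -2803 + (20 - 21) = -2803 - 1 = -2804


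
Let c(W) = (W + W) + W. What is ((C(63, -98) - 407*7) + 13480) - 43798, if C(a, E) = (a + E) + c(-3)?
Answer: -33211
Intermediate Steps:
c(W) = 3*W (c(W) = 2*W + W = 3*W)
C(a, E) = -9 + E + a (C(a, E) = (a + E) + 3*(-3) = (E + a) - 9 = -9 + E + a)
((C(63, -98) - 407*7) + 13480) - 43798 = (((-9 - 98 + 63) - 407*7) + 13480) - 43798 = ((-44 - 2849) + 13480) - 43798 = (-2893 + 13480) - 43798 = 10587 - 43798 = -33211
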